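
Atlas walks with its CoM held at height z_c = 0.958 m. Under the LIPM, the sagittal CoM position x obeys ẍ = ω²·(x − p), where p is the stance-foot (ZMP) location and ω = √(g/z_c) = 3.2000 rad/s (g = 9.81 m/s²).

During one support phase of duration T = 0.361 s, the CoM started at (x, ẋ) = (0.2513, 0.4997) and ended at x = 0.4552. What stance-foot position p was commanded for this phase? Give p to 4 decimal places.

p = 0.2773

ωT = 3.2000·0.361 = 1.155200; cosh(ωT) = 1.744826, sinh(ωT) = 1.429832
x(T) = p + (x₀−p)·cosh(ωT) + (ẋ₀/ω)·sinh(ωT) ⇒ p·(1 − cosh) = x(T) − x₀·cosh − (ẋ₀/ω)·sinh
numerator   = 0.4552 − (0.2513)·1.744826 − (0.4997/3.2000)·1.429832 = -0.206552
denominator = 1 − 1.744826 = -0.744826
p = -0.206552 / -0.744826 = 0.2773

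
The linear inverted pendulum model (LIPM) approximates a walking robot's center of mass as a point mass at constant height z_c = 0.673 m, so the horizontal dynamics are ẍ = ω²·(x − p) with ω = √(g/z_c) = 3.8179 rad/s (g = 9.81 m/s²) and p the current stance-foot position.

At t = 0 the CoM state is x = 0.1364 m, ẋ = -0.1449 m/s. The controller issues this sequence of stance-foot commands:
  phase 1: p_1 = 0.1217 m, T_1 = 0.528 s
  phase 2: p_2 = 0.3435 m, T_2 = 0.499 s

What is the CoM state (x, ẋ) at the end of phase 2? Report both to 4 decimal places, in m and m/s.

phase 1: p=0.1217, T=0.528, ωT=2.015851, cosh=3.820161, sinh=3.686954; start (x,ẋ)=(0.136400, -0.144900) → end (x,ẋ)=(0.037926, -0.346618)
phase 2: p=0.3435, T=0.499, ωT=1.905132, cosh=3.434549, sinh=3.285746; start (x,ẋ)=(0.037926, -0.346618) → end (x,ẋ)=(-1.004313, -5.023794)

x = -1.0043, ẋ = -5.0238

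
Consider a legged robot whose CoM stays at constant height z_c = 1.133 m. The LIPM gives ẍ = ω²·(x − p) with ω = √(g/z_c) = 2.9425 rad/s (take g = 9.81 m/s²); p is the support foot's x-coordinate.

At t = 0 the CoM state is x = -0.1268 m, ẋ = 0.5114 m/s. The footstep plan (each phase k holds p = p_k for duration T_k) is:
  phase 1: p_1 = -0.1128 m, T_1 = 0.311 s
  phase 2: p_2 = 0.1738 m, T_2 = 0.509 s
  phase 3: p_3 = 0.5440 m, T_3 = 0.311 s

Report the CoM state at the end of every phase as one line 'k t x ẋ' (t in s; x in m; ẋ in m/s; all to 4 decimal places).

phase 1: p=-0.1128, T=0.311, ωT=0.915117, cosh=1.448769, sinh=1.048300; start (x,ẋ)=(-0.126800, 0.511400) → end (x,ẋ)=(0.049109, 0.697716)
phase 2: p=0.1738, T=0.509, ωT=1.497732, cosh=2.347588, sinh=2.123951; start (x,ẋ)=(0.049109, 0.697716) → end (x,ẋ)=(0.384702, 0.858667)
phase 3: p=0.5440, T=0.311, ωT=0.915117, cosh=1.448769, sinh=1.048300; start (x,ẋ)=(0.384702, 0.858667) → end (x,ẋ)=(0.619124, 0.752636)

1 0.3110 0.0491 0.6977
2 0.8200 0.3847 0.8587
3 1.1310 0.6191 0.7526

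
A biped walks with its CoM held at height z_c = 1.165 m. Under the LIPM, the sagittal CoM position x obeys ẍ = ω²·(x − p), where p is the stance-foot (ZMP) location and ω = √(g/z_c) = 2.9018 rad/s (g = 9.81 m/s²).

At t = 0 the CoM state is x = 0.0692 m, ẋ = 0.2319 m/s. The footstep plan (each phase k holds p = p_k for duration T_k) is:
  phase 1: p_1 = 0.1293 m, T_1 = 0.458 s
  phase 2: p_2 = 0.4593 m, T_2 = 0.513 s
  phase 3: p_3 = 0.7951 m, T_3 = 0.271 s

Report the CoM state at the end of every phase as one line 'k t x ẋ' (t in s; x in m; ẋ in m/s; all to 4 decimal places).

1 0.4580 0.1482 0.1624
2 0.9710 -0.1474 -1.5201
3 1.2420 -0.9099 -4.3942

phase 1: p=0.1293, T=0.458, ωT=1.329024, cosh=2.021046, sinh=1.756310; start (x,ẋ)=(0.069200, 0.231900) → end (x,ẋ)=(0.148192, 0.162383)
phase 2: p=0.4593, T=0.513, ωT=1.488623, cosh=2.328337, sinh=2.102654; start (x,ẋ)=(0.148192, 0.162383) → end (x,ẋ)=(-0.147400, -1.520135)
phase 3: p=0.7951, T=0.271, ωT=0.786388, cosh=1.325469, sinh=0.869982; start (x,ẋ)=(-0.147400, -1.520135) → end (x,ẋ)=(-0.909904, -4.394248)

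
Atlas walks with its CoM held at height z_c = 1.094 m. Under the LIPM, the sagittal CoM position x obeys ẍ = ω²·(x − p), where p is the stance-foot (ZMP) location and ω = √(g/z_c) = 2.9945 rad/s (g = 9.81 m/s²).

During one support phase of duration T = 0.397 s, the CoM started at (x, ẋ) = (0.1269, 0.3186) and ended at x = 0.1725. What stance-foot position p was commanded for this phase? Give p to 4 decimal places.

ωT = 2.9945·0.397 = 1.188816; cosh(ωT) = 1.793887, sinh(ωT) = 1.489306
x(T) = p + (x₀−p)·cosh(ωT) + (ẋ₀/ω)·sinh(ωT) ⇒ p·(1 − cosh) = x(T) − x₀·cosh − (ẋ₀/ω)·sinh
numerator   = 0.1725 − (0.1269)·1.793887 − (0.3186/2.9945)·1.489306 = -0.213599
denominator = 1 − 1.793887 = -0.793887
p = -0.213599 / -0.793887 = 0.2691

p = 0.2691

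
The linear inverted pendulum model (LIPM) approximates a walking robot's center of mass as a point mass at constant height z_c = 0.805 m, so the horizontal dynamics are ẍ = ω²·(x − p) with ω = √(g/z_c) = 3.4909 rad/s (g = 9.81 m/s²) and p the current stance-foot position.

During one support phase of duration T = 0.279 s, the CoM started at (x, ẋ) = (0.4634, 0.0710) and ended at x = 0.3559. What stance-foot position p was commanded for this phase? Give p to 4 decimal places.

ωT = 3.4909·0.279 = 0.973961; cosh(ωT) = 1.512999, sinh(ωT) = 1.135415
x(T) = p + (x₀−p)·cosh(ωT) + (ẋ₀/ω)·sinh(ωT) ⇒ p·(1 − cosh) = x(T) − x₀·cosh − (ẋ₀/ω)·sinh
numerator   = 0.3559 − (0.4634)·1.512999 − (0.0710/3.4909)·1.135415 = -0.368317
denominator = 1 − 1.512999 = -0.512999
p = -0.368317 / -0.512999 = 0.7180

p = 0.7180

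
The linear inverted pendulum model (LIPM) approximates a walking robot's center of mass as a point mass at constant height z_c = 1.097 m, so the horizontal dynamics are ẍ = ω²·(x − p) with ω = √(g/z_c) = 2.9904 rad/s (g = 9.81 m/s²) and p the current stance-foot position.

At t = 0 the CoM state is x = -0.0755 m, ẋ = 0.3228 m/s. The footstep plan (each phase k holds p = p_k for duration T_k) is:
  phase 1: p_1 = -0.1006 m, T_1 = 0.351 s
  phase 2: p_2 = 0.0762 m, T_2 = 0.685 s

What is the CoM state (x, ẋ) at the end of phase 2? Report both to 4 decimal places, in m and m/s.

phase 1: p=-0.1006, T=0.351, ωT=1.049630, cosh=1.603331, sinh=1.253264; start (x,ẋ)=(-0.075500, 0.322800) → end (x,ẋ)=(0.074928, 0.611624)
phase 2: p=0.0762, T=0.685, ωT=2.048424, cosh=3.942303, sinh=3.813365; start (x,ẋ)=(0.074928, 0.611624) → end (x,ẋ)=(0.851129, 2.396699)

x = 0.8511, ẋ = 2.3967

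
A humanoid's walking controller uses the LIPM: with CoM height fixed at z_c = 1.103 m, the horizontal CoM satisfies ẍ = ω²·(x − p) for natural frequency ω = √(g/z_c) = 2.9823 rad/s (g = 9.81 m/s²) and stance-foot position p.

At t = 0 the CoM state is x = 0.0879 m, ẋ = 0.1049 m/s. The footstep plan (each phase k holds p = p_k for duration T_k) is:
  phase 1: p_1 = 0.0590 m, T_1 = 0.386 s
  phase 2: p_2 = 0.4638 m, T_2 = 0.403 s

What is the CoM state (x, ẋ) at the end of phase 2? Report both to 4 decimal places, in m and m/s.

phase 1: p=0.0590, T=0.386, ωT=1.151168, cosh=1.739075, sinh=1.422808; start (x,ẋ)=(0.087900, 0.104900) → end (x,ẋ)=(0.159305, 0.305059)
phase 2: p=0.4638, T=0.403, ωT=1.201867, cosh=1.813477, sinh=1.512844; start (x,ẋ)=(0.159305, 0.305059) → end (x,ẋ)=(0.066355, -0.820588)

x = 0.0664, ẋ = -0.8206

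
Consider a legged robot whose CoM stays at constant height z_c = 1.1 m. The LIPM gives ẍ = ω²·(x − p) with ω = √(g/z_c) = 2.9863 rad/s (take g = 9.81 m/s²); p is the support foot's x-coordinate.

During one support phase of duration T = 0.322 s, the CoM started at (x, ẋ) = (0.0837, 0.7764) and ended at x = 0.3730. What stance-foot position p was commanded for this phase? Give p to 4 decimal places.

p = 0.0858

ωT = 2.9863·0.322 = 0.961589; cosh(ωT) = 1.499067, sinh(ωT) = 1.116782
x(T) = p + (x₀−p)·cosh(ωT) + (ẋ₀/ω)·sinh(ωT) ⇒ p·(1 − cosh) = x(T) − x₀·cosh − (ẋ₀/ω)·sinh
numerator   = 0.3730 − (0.0837)·1.499067 − (0.7764/2.9863)·1.116782 = -0.042821
denominator = 1 − 1.499067 = -0.499067
p = -0.042821 / -0.499067 = 0.0858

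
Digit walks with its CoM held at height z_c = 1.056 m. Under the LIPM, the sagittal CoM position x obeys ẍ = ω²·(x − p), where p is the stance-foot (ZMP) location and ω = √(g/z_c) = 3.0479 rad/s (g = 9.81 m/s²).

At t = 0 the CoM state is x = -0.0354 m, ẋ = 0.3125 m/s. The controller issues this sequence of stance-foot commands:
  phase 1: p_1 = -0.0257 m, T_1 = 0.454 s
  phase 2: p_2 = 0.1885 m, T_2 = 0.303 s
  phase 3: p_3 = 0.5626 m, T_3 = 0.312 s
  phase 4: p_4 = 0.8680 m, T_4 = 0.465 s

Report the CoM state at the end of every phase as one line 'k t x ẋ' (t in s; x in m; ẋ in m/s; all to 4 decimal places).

1 0.4540 0.1454 0.6073
2 0.7570 0.3370 0.7460
3 1.0690 0.4965 0.3525
4 1.5340 0.2813 -1.4284

phase 1: p=-0.0257, T=0.454, ωT=1.383747, cosh=2.120230, sinh=1.869592; start (x,ẋ)=(-0.035400, 0.312500) → end (x,ẋ)=(0.145422, 0.607298)
phase 2: p=0.1885, T=0.303, ωT=0.923514, cosh=1.457622, sinh=1.060501; start (x,ẋ)=(0.145422, 0.607298) → end (x,ẋ)=(0.337015, 0.745971)
phase 3: p=0.5626, T=0.312, ωT=0.950945, cosh=1.487265, sinh=1.100889; start (x,ẋ)=(0.337015, 0.745971) → end (x,ẋ)=(0.496537, 0.352529)
phase 4: p=0.8680, T=0.465, ωT=1.417274, cosh=2.184115, sinh=1.941741; start (x,ẋ)=(0.496537, 0.352529) → end (x,ẋ)=(0.281270, -1.428438)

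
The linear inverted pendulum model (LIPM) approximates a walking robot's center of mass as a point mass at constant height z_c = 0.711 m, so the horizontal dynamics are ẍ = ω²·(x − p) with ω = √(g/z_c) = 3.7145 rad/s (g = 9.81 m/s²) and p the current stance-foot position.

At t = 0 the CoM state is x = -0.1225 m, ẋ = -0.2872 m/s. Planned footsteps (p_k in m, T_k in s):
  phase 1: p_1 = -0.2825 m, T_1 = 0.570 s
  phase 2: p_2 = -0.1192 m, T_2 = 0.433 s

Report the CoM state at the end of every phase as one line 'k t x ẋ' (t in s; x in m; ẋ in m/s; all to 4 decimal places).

1 0.5700 0.0753 1.2228
2 1.0030 1.1750 4.9077

phase 1: p=-0.2825, T=0.570, ωT=2.117265, cosh=4.214372, sinh=4.094011; start (x,ẋ)=(-0.122500, -0.287200) → end (x,ẋ)=(0.075256, 1.222785)
phase 2: p=-0.1192, T=0.433, ωT=1.608378, cosh=2.597459, sinh=2.397247; start (x,ẋ)=(0.075256, 1.222785) → end (x,ẋ)=(1.175047, 4.907684)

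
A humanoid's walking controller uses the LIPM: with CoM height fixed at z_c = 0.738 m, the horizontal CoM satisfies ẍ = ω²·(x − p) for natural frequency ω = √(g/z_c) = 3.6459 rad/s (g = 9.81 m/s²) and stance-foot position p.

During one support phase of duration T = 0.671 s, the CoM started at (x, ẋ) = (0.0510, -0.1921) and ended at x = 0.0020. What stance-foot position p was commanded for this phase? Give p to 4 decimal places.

p = -0.0015

ωT = 3.6459·0.671 = 2.446399; cosh(ωT) = 5.816648, sinh(ωT) = 5.730043
x(T) = p + (x₀−p)·cosh(ωT) + (ẋ₀/ω)·sinh(ωT) ⇒ p·(1 − cosh) = x(T) − x₀·cosh − (ẋ₀/ω)·sinh
numerator   = 0.0020 − (0.0510)·5.816648 − (-0.1921/3.6459)·5.730043 = 0.007263
denominator = 1 − 5.816648 = -4.816648
p = 0.007263 / -4.816648 = -0.0015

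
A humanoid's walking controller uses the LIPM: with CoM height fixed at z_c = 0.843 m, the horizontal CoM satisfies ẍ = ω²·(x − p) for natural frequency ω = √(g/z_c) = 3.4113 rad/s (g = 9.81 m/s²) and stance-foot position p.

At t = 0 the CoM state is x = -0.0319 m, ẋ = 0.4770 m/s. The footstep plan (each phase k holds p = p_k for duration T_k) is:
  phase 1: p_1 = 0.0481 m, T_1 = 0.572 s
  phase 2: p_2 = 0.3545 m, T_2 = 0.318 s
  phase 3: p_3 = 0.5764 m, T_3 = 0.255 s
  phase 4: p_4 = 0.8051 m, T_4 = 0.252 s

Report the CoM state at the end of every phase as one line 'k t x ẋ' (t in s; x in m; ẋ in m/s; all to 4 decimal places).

phase 1: p=0.0481, T=0.572, ωT=1.951264, cosh=3.589835, sinh=3.447740; start (x,ẋ)=(-0.031900, 0.477000) → end (x,ẋ)=(0.243009, 0.771449)
phase 2: p=0.3545, T=0.318, ωT=1.084793, cosh=1.648400, sinh=1.310428; start (x,ẋ)=(0.243009, 0.771449) → end (x,ẋ)=(0.467065, 0.773261)
phase 3: p=0.5764, T=0.255, ωT=0.869882, cosh=1.402815, sinh=0.983813; start (x,ẋ)=(0.467065, 0.773261) → end (x,ẋ)=(0.646030, 0.717803)
phase 4: p=0.8051, T=0.252, ωT=0.859648, cosh=1.392820, sinh=0.969508; start (x,ẋ)=(0.646030, 0.717803) → end (x,ẋ)=(0.787547, 0.473680)

1 0.5720 0.2430 0.7714
2 0.8900 0.4671 0.7733
3 1.1450 0.6460 0.7178
4 1.3970 0.7875 0.4737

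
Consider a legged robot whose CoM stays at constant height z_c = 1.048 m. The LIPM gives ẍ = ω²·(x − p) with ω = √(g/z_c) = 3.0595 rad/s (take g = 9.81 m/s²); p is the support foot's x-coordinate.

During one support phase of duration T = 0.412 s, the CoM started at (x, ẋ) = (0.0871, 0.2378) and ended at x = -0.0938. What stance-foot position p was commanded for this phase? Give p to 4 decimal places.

p = 0.4261

ωT = 3.0595·0.412 = 1.260514; cosh(ωT) = 1.905371, sinh(ωT) = 1.621863
x(T) = p + (x₀−p)·cosh(ωT) + (ẋ₀/ω)·sinh(ωT) ⇒ p·(1 − cosh) = x(T) − x₀·cosh − (ẋ₀/ω)·sinh
numerator   = -0.0938 − (0.0871)·1.905371 − (0.2378/3.0595)·1.621863 = -0.385817
denominator = 1 − 1.905371 = -0.905371
p = -0.385817 / -0.905371 = 0.4261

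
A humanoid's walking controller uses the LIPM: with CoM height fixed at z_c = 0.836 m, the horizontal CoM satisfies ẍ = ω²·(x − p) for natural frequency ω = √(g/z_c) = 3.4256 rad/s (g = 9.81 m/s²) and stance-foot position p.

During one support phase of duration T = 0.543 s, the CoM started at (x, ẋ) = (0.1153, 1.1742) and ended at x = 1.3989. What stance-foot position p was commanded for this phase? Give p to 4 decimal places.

ωT = 3.4256·0.543 = 1.860101; cosh(ωT) = 3.290021, sinh(ωT) = 3.134364
x(T) = p + (x₀−p)·cosh(ωT) + (ẋ₀/ω)·sinh(ωT) ⇒ p·(1 − cosh) = x(T) − x₀·cosh − (ẋ₀/ω)·sinh
numerator   = 1.3989 − (0.1153)·3.290021 − (1.1742/3.4256)·3.134364 = -0.054812
denominator = 1 − 3.290021 = -2.290021
p = -0.054812 / -2.290021 = 0.0239

p = 0.0239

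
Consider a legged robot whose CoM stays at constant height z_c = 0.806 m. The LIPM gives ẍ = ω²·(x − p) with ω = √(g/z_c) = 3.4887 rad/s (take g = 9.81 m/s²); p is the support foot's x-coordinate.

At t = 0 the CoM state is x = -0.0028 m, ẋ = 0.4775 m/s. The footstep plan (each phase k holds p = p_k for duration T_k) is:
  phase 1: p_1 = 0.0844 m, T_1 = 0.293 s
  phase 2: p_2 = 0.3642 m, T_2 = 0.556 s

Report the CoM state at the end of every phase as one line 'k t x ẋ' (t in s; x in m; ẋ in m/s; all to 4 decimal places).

1 0.2930 0.1131 0.3814
2 0.8490 -0.1548 -1.6298

phase 1: p=0.0844, T=0.293, ωT=1.022189, cosh=1.569539, sinh=1.209733; start (x,ẋ)=(-0.002800, 0.477500) → end (x,ẋ)=(0.113113, 0.381437)
phase 2: p=0.3642, T=0.556, ωT=1.939717, cosh=3.550264, sinh=3.406519; start (x,ẋ)=(0.113113, 0.381437) → end (x,ẋ)=(-0.154774, -1.629800)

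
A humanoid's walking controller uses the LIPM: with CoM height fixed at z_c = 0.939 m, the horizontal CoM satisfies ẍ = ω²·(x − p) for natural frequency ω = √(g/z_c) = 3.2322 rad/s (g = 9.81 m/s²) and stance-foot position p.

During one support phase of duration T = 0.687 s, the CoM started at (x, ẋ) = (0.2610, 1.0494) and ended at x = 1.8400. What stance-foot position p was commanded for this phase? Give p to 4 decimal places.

ωT = 3.2322·0.687 = 2.220521; cosh(ωT) = 4.660343, sinh(ωT) = 4.551790
x(T) = p + (x₀−p)·cosh(ωT) + (ẋ₀/ω)·sinh(ωT) ⇒ p·(1 − cosh) = x(T) − x₀·cosh − (ẋ₀/ω)·sinh
numerator   = 1.8400 − (0.2610)·4.660343 − (1.0494/3.2322)·4.551790 = -0.854181
denominator = 1 − 4.660343 = -3.660343
p = -0.854181 / -3.660343 = 0.2334

p = 0.2334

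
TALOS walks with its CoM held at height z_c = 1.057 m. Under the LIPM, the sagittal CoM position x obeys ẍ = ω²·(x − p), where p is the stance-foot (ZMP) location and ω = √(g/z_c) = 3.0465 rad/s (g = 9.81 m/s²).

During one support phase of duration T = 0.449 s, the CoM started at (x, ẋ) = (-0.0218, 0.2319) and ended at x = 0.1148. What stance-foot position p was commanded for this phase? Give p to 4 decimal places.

ωT = 3.0465·0.449 = 1.367878; cosh(ωT) = 2.090829, sinh(ωT) = 1.836182
x(T) = p + (x₀−p)·cosh(ωT) + (ẋ₀/ω)·sinh(ωT) ⇒ p·(1 − cosh) = x(T) − x₀·cosh − (ẋ₀/ω)·sinh
numerator   = 0.1148 − (-0.0218)·2.090829 − (0.2319/3.0465)·1.836182 = 0.020610
denominator = 1 − 2.090829 = -1.090829
p = 0.020610 / -1.090829 = -0.0189

p = -0.0189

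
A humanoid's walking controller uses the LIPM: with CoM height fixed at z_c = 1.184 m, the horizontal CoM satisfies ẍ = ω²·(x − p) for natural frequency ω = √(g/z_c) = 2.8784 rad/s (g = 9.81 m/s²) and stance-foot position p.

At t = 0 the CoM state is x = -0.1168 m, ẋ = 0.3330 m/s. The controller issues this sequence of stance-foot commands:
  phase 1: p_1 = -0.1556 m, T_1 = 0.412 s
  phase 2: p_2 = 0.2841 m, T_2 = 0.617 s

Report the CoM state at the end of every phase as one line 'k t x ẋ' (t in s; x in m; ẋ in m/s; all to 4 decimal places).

1 0.4120 0.0855 0.7617
2 1.0290 0.4399 0.6742

phase 1: p=-0.1556, T=0.412, ωT=1.185901, cosh=1.789553, sinh=1.484082; start (x,ẋ)=(-0.116800, 0.333000) → end (x,ẋ)=(0.085527, 0.761666)
phase 2: p=0.2841, T=0.617, ωT=1.775973, cosh=3.037671, sinh=2.868353; start (x,ẋ)=(0.085527, 0.761666) → end (x,ẋ)=(0.439908, 0.674220)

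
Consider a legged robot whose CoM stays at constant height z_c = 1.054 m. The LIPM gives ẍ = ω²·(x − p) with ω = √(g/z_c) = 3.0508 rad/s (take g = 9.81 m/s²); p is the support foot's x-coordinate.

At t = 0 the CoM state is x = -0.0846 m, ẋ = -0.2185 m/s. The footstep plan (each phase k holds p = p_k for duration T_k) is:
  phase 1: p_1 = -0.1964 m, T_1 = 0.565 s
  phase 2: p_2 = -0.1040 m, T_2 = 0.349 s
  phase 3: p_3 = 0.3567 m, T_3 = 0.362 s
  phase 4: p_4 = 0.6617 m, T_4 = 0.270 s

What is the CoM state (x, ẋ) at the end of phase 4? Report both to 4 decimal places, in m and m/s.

x = -0.0474, ẋ = -1.5416

phase 1: p=-0.1964, T=0.565, ωT=1.723702, cosh=2.891823, sinh=2.713418; start (x,ẋ)=(-0.084600, -0.218500) → end (x,ẋ)=(-0.067431, 0.293628)
phase 2: p=-0.1040, T=0.349, ωT=1.064729, cosh=1.622437, sinh=1.277616; start (x,ẋ)=(-0.067431, 0.293628) → end (x,ẋ)=(0.078297, 0.618931)
phase 3: p=0.3567, T=0.362, ωT=1.104390, cosh=1.674398, sinh=1.342984; start (x,ẋ)=(0.078297, 0.618931) → end (x,ẋ)=(0.163001, -0.104330)
phase 4: p=0.6617, T=0.270, ωT=0.823716, cosh=1.358875, sinh=0.920077; start (x,ẋ)=(0.163001, -0.104330) → end (x,ẋ)=(-0.047435, -1.541607)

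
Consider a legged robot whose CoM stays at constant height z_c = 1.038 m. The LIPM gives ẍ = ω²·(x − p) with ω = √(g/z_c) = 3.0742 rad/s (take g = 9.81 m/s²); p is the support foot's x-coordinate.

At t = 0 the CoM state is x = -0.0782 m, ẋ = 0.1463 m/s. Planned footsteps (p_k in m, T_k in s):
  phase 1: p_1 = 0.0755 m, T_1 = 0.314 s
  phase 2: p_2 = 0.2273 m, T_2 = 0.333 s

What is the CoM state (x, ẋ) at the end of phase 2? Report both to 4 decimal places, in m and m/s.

x = -0.4127, ẋ = -1.7153

phase 1: p=0.0755, T=0.314, ωT=0.965299, cosh=1.503221, sinh=1.122351; start (x,ẋ)=(-0.078200, 0.146300) → end (x,ẋ)=(-0.102133, -0.310395)
phase 2: p=0.2273, T=0.333, ωT=1.023709, cosh=1.571379, sinh=1.212119; start (x,ẋ)=(-0.102133, -0.310395) → end (x,ẋ)=(-0.412749, -1.715312)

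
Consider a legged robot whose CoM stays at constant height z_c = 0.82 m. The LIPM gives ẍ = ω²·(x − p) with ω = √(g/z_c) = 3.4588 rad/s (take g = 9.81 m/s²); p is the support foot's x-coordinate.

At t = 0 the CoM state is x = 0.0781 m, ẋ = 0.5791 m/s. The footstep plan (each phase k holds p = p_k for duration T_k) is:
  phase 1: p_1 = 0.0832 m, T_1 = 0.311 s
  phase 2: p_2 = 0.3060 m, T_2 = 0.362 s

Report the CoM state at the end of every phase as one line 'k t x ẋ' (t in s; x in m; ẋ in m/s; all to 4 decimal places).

phase 1: p=0.0832, T=0.311, ωT=1.075687, cosh=1.636535, sinh=1.295471; start (x,ẋ)=(0.078100, 0.579100) → end (x,ẋ)=(0.291752, 0.924865)
phase 2: p=0.3060, T=0.362, ωT=1.252086, cosh=1.891769, sinh=1.605861; start (x,ẋ)=(0.291752, 0.924865) → end (x,ẋ)=(0.708445, 1.670492)

1 0.3110 0.2918 0.9249
2 0.6730 0.7084 1.6705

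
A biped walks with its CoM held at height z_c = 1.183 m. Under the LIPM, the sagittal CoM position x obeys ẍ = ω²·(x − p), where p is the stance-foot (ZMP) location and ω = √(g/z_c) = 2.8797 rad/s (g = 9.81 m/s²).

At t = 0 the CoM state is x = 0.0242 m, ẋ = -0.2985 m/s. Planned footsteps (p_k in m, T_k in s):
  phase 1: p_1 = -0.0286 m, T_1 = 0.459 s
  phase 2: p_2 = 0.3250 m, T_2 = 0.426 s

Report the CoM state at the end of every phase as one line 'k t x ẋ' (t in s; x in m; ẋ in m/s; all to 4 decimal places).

1 0.4590 -0.1031 -0.3347
2 0.8850 -0.6488 -2.5410

phase 1: p=-0.0286, T=0.459, ωT=1.321782, cosh=2.008379, sinh=1.741720; start (x,ẋ)=(0.024200, -0.298500) → end (x,ẋ)=(-0.103098, -0.334676)
phase 2: p=0.3250, T=0.426, ωT=1.226752, cosh=1.851690, sinh=1.558446; start (x,ẋ)=(-0.103098, -0.334676) → end (x,ẋ)=(-0.648827, -2.540961)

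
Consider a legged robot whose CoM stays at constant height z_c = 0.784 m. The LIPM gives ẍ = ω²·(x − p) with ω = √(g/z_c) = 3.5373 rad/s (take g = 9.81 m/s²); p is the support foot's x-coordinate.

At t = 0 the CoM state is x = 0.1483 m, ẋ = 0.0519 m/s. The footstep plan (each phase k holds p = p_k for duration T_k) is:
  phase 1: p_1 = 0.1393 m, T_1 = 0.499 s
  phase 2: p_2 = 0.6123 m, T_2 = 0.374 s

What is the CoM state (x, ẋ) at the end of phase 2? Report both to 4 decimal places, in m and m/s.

phase 1: p=0.1393, T=0.499, ωT=1.765113, cosh=3.006699, sinh=2.835532; start (x,ẋ)=(0.148300, 0.051900) → end (x,ẋ)=(0.207964, 0.246319)
phase 2: p=0.6123, T=0.374, ωT=1.322950, cosh=2.010415, sinh=1.744067; start (x,ẋ)=(0.207964, 0.246319) → end (x,ẋ)=(-0.079136, -1.999263)

x = -0.0791, ẋ = -1.9993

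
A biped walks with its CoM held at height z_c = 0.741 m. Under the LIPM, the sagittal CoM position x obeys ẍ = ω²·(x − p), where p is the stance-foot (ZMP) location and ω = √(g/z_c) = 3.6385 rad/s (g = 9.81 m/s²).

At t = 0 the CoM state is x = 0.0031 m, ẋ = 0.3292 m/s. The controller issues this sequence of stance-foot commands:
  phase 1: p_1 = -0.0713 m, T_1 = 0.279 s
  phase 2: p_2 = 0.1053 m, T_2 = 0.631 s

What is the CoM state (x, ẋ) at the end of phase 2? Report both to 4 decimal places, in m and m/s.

phase 1: p=-0.0713, T=0.279, ωT=1.015142, cosh=1.561053, sinh=1.198701; start (x,ẋ)=(0.003100, 0.329200) → end (x,ẋ)=(0.153297, 0.838392)
phase 2: p=0.1053, T=0.631, ωT=2.295894, cosh=5.016989, sinh=4.916318; start (x,ẋ)=(0.153297, 0.838392) → end (x,ẋ)=(1.478931, 5.064777)

x = 1.4789, ẋ = 5.0648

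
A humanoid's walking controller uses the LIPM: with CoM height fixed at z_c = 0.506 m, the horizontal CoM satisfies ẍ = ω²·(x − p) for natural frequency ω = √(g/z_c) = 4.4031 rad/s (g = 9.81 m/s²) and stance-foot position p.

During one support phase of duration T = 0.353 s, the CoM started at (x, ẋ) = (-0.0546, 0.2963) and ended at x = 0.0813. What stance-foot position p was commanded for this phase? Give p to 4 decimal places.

p = -0.0436

ωT = 4.4031·0.353 = 1.554294; cosh(ωT) = 2.471542, sinh(ωT) = 2.260204
x(T) = p + (x₀−p)·cosh(ωT) + (ẋ₀/ω)·sinh(ωT) ⇒ p·(1 − cosh) = x(T) − x₀·cosh − (ẋ₀/ω)·sinh
numerator   = 0.0813 − (-0.0546)·2.471542 − (0.2963/4.4031)·2.260204 = 0.064149
denominator = 1 − 2.471542 = -1.471542
p = 0.064149 / -1.471542 = -0.0436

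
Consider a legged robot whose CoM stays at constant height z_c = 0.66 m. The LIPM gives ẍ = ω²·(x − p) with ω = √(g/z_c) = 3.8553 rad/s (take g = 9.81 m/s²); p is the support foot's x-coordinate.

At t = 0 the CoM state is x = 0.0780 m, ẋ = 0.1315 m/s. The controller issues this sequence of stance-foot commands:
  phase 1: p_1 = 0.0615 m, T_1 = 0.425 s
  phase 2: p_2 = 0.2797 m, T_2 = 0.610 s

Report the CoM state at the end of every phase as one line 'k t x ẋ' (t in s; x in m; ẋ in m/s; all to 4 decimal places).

phase 1: p=0.0615, T=0.425, ωT=1.638502, cosh=2.670863, sinh=2.476592; start (x,ẋ)=(0.078000, 0.131500) → end (x,ẋ)=(0.190043, 0.508761)
phase 2: p=0.2797, T=0.610, ωT=2.351733, cosh=5.299481, sinh=5.204276; start (x,ẋ)=(0.190043, 0.508761) → end (x,ẋ)=(0.491342, 0.897286)

1 0.4250 0.1900 0.5088
2 1.0350 0.4913 0.8973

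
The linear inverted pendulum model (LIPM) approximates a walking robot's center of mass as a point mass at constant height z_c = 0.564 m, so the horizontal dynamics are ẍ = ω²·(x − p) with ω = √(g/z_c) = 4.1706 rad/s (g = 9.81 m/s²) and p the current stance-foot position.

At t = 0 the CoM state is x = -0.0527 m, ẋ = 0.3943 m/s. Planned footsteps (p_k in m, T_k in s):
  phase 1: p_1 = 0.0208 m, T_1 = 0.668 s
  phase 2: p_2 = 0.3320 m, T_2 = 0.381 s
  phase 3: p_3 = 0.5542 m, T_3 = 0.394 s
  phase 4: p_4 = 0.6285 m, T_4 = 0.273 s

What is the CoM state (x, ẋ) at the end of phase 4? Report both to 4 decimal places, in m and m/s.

phase 1: p=0.0208, T=0.668, ωT=2.785961, cosh=8.138530, sinh=8.076860; start (x,ẋ)=(-0.052700, 0.394300) → end (x,ẋ)=(0.186227, 0.733149)
phase 2: p=0.3320, T=0.381, ωT=1.588999, cosh=2.551485, sinh=2.347355; start (x,ẋ)=(0.186227, 0.733149) → end (x,ẋ)=(0.372703, 0.443515)
phase 3: p=0.5542, T=0.394, ωT=1.643216, cosh=2.682567, sinh=2.489210; start (x,ẋ)=(0.372703, 0.443515) → end (x,ẋ)=(0.332031, -0.694458)
phase 4: p=0.6285, T=0.273, ωT=1.138574, cosh=1.721294, sinh=1.401018; start (x,ẋ)=(0.332031, -0.694458) → end (x,ẋ)=(-0.115097, -2.927658)

x = -0.1151, ẋ = -2.9277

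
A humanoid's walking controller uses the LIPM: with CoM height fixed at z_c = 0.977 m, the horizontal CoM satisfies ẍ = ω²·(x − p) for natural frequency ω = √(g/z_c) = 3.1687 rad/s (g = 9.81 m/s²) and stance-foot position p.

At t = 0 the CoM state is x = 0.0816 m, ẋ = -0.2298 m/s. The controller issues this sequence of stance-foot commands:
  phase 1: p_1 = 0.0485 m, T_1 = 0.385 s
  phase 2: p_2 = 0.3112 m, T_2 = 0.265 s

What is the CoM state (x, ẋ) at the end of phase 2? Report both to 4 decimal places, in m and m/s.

phase 1: p=0.0485, T=0.385, ωT=1.219950, cosh=1.841131, sinh=1.545886; start (x,ẋ)=(0.081600, -0.229800) → end (x,ẋ)=(-0.002669, -0.260953)
phase 2: p=0.3112, T=0.265, ωT=0.839705, cosh=1.373761, sinh=0.941924; start (x,ẋ)=(-0.002669, -0.260953) → end (x,ẋ)=(-0.197552, -1.295284)

x = -0.1976, ẋ = -1.2953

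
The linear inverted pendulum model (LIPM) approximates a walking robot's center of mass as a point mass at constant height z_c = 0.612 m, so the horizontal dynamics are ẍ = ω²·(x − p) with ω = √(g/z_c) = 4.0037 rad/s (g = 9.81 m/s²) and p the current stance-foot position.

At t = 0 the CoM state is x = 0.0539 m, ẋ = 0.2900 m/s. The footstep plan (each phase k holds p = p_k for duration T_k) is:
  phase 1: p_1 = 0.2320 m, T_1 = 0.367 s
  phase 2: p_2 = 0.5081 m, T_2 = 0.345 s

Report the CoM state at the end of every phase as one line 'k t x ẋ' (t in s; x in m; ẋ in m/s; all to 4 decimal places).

phase 1: p=0.2320, T=0.367, ωT=1.469358, cosh=2.288258, sinh=2.058185; start (x,ẋ)=(0.053900, 0.290000) → end (x,ẋ)=(-0.026458, -0.804012)
phase 2: p=0.5081, T=0.345, ωT=1.381277, cosh=2.115618, sinh=1.864361; start (x,ẋ)=(-0.026458, -0.804012) → end (x,ẋ)=(-0.997217, -5.691108)

1 0.3670 -0.0265 -0.8040
2 0.7120 -0.9972 -5.6911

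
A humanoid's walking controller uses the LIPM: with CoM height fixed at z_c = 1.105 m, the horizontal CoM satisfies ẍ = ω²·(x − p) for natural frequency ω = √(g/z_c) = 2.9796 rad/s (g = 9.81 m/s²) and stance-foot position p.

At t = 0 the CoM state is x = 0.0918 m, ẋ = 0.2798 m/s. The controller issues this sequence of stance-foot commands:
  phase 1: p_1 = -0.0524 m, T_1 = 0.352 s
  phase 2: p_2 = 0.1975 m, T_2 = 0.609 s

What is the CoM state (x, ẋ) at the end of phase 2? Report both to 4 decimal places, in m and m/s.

x = 1.4975, ẋ = 3.9862

phase 1: p=-0.0524, T=0.352, ωT=1.048819, cosh=1.602315, sinh=1.251964; start (x,ẋ)=(0.091800, 0.279800) → end (x,ẋ)=(0.296220, 0.986244)
phase 2: p=0.1975, T=0.609, ωT=1.814576, cosh=3.150691, sinh=2.987784; start (x,ẋ)=(0.296220, 0.986244) → end (x,ẋ)=(1.497489, 3.986194)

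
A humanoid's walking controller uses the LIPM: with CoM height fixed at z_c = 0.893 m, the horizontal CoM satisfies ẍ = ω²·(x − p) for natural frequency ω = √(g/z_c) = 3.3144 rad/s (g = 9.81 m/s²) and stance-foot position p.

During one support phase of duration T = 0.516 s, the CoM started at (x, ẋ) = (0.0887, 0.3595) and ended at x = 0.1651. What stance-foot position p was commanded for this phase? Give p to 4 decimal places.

p = 0.2039

ωT = 3.3144·0.516 = 1.710230; cosh(ωT) = 2.855530, sinh(ωT) = 2.674706
x(T) = p + (x₀−p)·cosh(ωT) + (ẋ₀/ω)·sinh(ωT) ⇒ p·(1 − cosh) = x(T) − x₀·cosh − (ẋ₀/ω)·sinh
numerator   = 0.1651 − (0.0887)·2.855530 − (0.3595/3.3144)·2.674706 = -0.378300
denominator = 1 − 2.855530 = -1.855530
p = -0.378300 / -1.855530 = 0.2039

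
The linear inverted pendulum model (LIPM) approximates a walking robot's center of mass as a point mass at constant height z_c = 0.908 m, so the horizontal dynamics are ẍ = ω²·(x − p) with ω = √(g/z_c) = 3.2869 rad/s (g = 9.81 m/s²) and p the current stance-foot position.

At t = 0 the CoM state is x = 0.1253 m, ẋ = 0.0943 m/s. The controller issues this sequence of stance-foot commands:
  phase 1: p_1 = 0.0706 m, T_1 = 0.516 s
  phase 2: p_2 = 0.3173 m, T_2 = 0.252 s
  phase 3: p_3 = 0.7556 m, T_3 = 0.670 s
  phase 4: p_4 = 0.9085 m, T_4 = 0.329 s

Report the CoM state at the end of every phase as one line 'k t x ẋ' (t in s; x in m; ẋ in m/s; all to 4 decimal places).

phase 1: p=0.0706, T=0.516, ωT=1.696040, cosh=2.817862, sinh=2.634454; start (x,ẋ)=(0.125300, 0.094300) → end (x,ẋ)=(0.300319, 0.739382)
phase 2: p=0.3173, T=0.252, ωT=0.828299, cosh=1.363106, sinh=0.926314; start (x,ẋ)=(0.300319, 0.739382) → end (x,ẋ)=(0.502525, 0.956153)
phase 3: p=0.7556, T=0.670, ωT=2.202223, cosh=4.577828, sinh=4.467271; start (x,ẋ)=(0.502525, 0.956153) → end (x,ẋ)=(0.896587, 0.661085)
phase 4: p=0.9085, T=0.329, ωT=1.081390, cosh=1.643950, sinh=1.304826; start (x,ẋ)=(0.896587, 0.661085) → end (x,ẋ)=(1.151352, 1.035699)

1 0.5160 0.3003 0.7394
2 0.7680 0.5025 0.9562
3 1.4380 0.8966 0.6611
4 1.7670 1.1514 1.0357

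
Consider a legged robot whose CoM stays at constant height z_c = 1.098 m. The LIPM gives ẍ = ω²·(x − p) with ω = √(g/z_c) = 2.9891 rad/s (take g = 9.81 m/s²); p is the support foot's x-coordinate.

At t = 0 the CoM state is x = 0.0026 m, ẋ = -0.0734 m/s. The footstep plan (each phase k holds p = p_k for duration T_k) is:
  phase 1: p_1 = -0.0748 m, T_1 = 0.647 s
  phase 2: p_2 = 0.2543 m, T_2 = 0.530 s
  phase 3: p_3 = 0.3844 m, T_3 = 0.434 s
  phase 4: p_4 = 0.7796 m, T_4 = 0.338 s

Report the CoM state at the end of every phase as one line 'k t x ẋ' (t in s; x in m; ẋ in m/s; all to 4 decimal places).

phase 1: p=-0.0748, T=0.647, ωT=1.933948, cosh=3.530669, sinh=3.386093; start (x,ẋ)=(0.002600, -0.073400) → end (x,ẋ)=(0.115325, 0.524243)
phase 2: p=0.2543, T=0.530, ωT=1.584223, cosh=2.540304, sinh=2.335197; start (x,ẋ)=(0.115325, 0.524243) → end (x,ẋ)=(0.310820, 0.361674)
phase 3: p=0.3844, T=0.434, ωT=1.297269, cosh=1.966284, sinh=1.693007; start (x,ẋ)=(0.310820, 0.361674) → end (x,ẋ)=(0.444571, 0.338798)
phase 4: p=0.7796, T=0.338, ωT=1.010316, cosh=1.555286, sinh=1.191182; start (x,ẋ)=(0.444571, 0.338798) → end (x,ẋ)=(0.393548, -0.665965)

1 0.6470 0.1153 0.5242
2 1.1770 0.3108 0.3617
3 1.6110 0.4446 0.3388
4 1.9490 0.3935 -0.6660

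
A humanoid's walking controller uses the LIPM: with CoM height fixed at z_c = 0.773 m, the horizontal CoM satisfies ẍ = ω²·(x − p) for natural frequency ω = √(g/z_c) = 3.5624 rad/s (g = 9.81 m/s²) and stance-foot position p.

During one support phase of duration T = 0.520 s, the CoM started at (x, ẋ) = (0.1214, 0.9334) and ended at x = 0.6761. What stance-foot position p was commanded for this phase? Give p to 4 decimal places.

ωT = 3.5624·0.520 = 1.852448; cosh(ωT) = 3.266130, sinh(ωT) = 3.109277
x(T) = p + (x₀−p)·cosh(ωT) + (ẋ₀/ω)·sinh(ωT) ⇒ p·(1 − cosh) = x(T) − x₀·cosh − (ẋ₀/ω)·sinh
numerator   = 0.6761 − (0.1214)·3.266130 − (0.9334/3.5624)·3.109277 = -0.535084
denominator = 1 − 3.266130 = -2.266130
p = -0.535084 / -2.266130 = 0.2361

p = 0.2361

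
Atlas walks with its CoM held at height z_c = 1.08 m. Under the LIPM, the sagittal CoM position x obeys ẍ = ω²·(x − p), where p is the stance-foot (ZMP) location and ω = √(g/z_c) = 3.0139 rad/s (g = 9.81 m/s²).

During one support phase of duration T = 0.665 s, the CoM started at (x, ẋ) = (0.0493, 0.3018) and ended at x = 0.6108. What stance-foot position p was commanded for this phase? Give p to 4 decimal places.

p = -0.0215

ωT = 3.0139·0.665 = 2.004244; cosh(ωT) = 3.777620, sinh(ωT) = 3.642858
x(T) = p + (x₀−p)·cosh(ωT) + (ẋ₀/ω)·sinh(ωT) ⇒ p·(1 − cosh) = x(T) − x₀·cosh − (ẋ₀/ω)·sinh
numerator   = 0.6108 − (0.0493)·3.777620 − (0.3018/3.0139)·3.642858 = 0.059782
denominator = 1 − 3.777620 = -2.777620
p = 0.059782 / -2.777620 = -0.0215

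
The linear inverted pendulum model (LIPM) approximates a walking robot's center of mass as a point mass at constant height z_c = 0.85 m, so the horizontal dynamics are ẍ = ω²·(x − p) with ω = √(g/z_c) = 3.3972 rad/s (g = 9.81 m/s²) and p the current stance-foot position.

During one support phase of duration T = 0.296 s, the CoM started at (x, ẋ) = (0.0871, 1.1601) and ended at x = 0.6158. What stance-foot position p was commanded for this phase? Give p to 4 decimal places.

p = -0.1393

ωT = 3.3972·0.296 = 1.005571; cosh(ωT) = 1.549652, sinh(ωT) = 1.183816
x(T) = p + (x₀−p)·cosh(ωT) + (ẋ₀/ω)·sinh(ωT) ⇒ p·(1 − cosh) = x(T) − x₀·cosh − (ẋ₀/ω)·sinh
numerator   = 0.6158 − (0.0871)·1.549652 − (1.1601/3.3972)·1.183816 = 0.076567
denominator = 1 − 1.549652 = -0.549652
p = 0.076567 / -0.549652 = -0.1393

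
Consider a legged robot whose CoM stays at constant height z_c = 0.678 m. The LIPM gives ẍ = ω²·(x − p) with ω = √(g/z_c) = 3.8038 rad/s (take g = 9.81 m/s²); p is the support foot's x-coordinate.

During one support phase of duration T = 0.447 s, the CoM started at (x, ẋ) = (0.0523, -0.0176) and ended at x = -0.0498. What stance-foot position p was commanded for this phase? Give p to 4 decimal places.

ωT = 3.8038·0.447 = 1.700299; cosh(ωT) = 2.829106, sinh(ωT) = 2.646477
x(T) = p + (x₀−p)·cosh(ωT) + (ẋ₀/ω)·sinh(ωT) ⇒ p·(1 − cosh) = x(T) − x₀·cosh − (ẋ₀/ω)·sinh
numerator   = -0.0498 − (0.0523)·2.829106 − (-0.0176/3.8038)·2.646477 = -0.185517
denominator = 1 − 2.829106 = -1.829106
p = -0.185517 / -1.829106 = 0.1014

p = 0.1014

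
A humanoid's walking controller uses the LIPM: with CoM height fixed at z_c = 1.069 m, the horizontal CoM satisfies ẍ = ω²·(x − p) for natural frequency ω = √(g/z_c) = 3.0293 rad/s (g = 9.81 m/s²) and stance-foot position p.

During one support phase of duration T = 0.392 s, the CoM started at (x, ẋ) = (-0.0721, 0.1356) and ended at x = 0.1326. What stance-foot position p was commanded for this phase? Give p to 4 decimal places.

ωT = 3.0293·0.392 = 1.187486; cosh(ωT) = 1.791907, sinh(ωT) = 1.486920
x(T) = p + (x₀−p)·cosh(ωT) + (ẋ₀/ω)·sinh(ωT) ⇒ p·(1 − cosh) = x(T) − x₀·cosh − (ẋ₀/ω)·sinh
numerator   = 0.1326 − (-0.0721)·1.791907 − (0.1356/3.0293)·1.486920 = 0.195238
denominator = 1 − 1.791907 = -0.791907
p = 0.195238 / -0.791907 = -0.2465

p = -0.2465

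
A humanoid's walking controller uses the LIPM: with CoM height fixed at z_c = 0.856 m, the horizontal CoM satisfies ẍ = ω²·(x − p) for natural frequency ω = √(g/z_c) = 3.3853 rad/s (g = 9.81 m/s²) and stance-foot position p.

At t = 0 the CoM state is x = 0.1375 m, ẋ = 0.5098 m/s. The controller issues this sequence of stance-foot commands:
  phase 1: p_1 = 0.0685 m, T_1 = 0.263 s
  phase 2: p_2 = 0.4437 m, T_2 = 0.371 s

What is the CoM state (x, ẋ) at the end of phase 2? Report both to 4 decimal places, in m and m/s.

phase 1: p=0.0685, T=0.263, ωT=0.890334, cosh=1.423231, sinh=1.012712; start (x,ẋ)=(0.137500, 0.509800) → end (x,ẋ)=(0.319210, 0.962118)
phase 2: p=0.4437, T=0.371, ωT=1.255946, cosh=1.897983, sinh=1.613177; start (x,ẋ)=(0.319210, 0.962118) → end (x,ẋ)=(0.665892, 1.146230)

x = 0.6659, ẋ = 1.1462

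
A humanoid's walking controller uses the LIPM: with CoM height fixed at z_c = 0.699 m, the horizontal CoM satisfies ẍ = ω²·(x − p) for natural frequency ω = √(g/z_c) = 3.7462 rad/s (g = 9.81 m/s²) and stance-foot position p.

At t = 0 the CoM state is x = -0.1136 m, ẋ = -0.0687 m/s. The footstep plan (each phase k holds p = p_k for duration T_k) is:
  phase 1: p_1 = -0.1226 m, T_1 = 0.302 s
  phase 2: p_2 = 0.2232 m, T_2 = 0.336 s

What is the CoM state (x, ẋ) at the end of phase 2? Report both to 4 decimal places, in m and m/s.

x = -0.4844, ẋ = -2.2922

phase 1: p=-0.1226, T=0.302, ωT=1.131352, cosh=1.711221, sinh=1.388625; start (x,ẋ)=(-0.113600, -0.068700) → end (x,ẋ)=(-0.132664, -0.070742)
phase 2: p=0.2232, T=0.336, ωT=1.258723, cosh=1.902470, sinh=1.618453; start (x,ẋ)=(-0.132664, -0.070742) → end (x,ẋ)=(-0.484384, -2.292209)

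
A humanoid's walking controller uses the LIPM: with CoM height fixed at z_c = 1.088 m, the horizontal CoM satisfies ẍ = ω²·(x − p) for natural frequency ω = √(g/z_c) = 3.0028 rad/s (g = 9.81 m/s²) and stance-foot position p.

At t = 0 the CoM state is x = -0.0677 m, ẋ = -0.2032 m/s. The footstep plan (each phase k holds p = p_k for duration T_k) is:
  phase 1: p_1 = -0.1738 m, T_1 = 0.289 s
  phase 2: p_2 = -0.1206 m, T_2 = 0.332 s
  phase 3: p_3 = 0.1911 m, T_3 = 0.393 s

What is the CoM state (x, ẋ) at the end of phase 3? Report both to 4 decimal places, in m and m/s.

phase 1: p=-0.1738, T=0.289, ωT=0.867809, cosh=1.400779, sinh=0.980908; start (x,ẋ)=(-0.067700, -0.203200) → end (x,ẋ)=(-0.091556, 0.027876)
phase 2: p=-0.1206, T=0.332, ωT=0.996930, cosh=1.539480, sinh=1.170469; start (x,ẋ)=(-0.091556, 0.027876) → end (x,ẋ)=(-0.065021, 0.144997)
phase 3: p=0.1911, T=0.393, ωT=1.180100, cosh=1.780974, sinh=1.473727; start (x,ẋ)=(-0.065021, 0.144997) → end (x,ẋ)=(-0.193882, -0.875177)

x = -0.1939, ẋ = -0.8752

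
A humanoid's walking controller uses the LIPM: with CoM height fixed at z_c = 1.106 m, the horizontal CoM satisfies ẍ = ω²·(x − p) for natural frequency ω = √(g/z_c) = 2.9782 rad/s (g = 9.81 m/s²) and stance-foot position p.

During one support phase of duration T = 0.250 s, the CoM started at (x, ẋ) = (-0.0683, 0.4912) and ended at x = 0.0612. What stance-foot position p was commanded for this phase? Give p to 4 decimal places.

ωT = 2.9782·0.250 = 0.744550; cosh(ωT) = 1.290221, sinh(ωT) = 0.815273
x(T) = p + (x₀−p)·cosh(ωT) + (ẋ₀/ω)·sinh(ωT) ⇒ p·(1 − cosh) = x(T) − x₀·cosh − (ẋ₀/ω)·sinh
numerator   = 0.0612 − (-0.0683)·1.290221 − (0.4912/2.9782)·0.815273 = 0.014858
denominator = 1 − 1.290221 = -0.290221
p = 0.014858 / -0.290221 = -0.0512

p = -0.0512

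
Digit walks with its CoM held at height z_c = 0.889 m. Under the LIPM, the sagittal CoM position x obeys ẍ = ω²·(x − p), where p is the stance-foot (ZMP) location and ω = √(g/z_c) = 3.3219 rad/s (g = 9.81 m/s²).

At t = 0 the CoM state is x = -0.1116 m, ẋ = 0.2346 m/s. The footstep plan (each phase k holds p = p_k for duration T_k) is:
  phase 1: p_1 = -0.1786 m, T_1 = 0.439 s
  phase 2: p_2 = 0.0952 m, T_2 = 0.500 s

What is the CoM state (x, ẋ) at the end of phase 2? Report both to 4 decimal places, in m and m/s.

x = 0.9056, ẋ = 2.8654

phase 1: p=-0.1786, T=0.439, ωT=1.458314, cosh=2.265667, sinh=2.033039; start (x,ẋ)=(-0.111600, 0.234600) → end (x,ẋ)=(0.116777, 0.984014)
phase 2: p=0.0952, T=0.500, ωT=1.660950, cosh=2.727134, sinh=2.537176; start (x,ẋ)=(0.116777, 0.984014) → end (x,ẋ)=(0.905607, 2.865397)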